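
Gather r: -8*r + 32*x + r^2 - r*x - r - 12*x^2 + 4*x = r^2 + r*(-x - 9) - 12*x^2 + 36*x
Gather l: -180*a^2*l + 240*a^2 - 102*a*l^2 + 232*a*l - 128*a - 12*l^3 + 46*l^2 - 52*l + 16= 240*a^2 - 128*a - 12*l^3 + l^2*(46 - 102*a) + l*(-180*a^2 + 232*a - 52) + 16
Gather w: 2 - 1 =1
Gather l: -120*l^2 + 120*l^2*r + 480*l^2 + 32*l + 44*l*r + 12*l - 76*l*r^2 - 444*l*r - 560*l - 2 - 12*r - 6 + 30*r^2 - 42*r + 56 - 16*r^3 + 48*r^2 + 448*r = l^2*(120*r + 360) + l*(-76*r^2 - 400*r - 516) - 16*r^3 + 78*r^2 + 394*r + 48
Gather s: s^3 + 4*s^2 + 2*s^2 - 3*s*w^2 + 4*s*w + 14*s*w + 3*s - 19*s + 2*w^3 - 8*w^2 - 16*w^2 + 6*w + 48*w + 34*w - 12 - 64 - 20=s^3 + 6*s^2 + s*(-3*w^2 + 18*w - 16) + 2*w^3 - 24*w^2 + 88*w - 96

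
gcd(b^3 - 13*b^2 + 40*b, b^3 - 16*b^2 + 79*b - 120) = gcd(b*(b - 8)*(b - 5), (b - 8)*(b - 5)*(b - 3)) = b^2 - 13*b + 40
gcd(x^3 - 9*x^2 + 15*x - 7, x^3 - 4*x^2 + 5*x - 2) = x^2 - 2*x + 1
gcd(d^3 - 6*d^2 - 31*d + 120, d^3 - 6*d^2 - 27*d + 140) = d + 5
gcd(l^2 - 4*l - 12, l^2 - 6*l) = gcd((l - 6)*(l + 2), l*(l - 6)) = l - 6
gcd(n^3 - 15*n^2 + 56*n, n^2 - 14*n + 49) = n - 7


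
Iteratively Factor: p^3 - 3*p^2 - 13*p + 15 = (p - 1)*(p^2 - 2*p - 15) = (p - 1)*(p + 3)*(p - 5)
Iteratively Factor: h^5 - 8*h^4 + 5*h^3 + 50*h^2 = (h - 5)*(h^4 - 3*h^3 - 10*h^2) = (h - 5)*(h + 2)*(h^3 - 5*h^2) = h*(h - 5)*(h + 2)*(h^2 - 5*h) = h^2*(h - 5)*(h + 2)*(h - 5)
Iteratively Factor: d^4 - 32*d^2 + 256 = (d + 4)*(d^3 - 4*d^2 - 16*d + 64) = (d + 4)^2*(d^2 - 8*d + 16) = (d - 4)*(d + 4)^2*(d - 4)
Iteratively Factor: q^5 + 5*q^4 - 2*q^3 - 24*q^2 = (q + 4)*(q^4 + q^3 - 6*q^2) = q*(q + 4)*(q^3 + q^2 - 6*q) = q*(q + 3)*(q + 4)*(q^2 - 2*q) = q^2*(q + 3)*(q + 4)*(q - 2)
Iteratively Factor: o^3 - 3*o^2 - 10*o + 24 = (o + 3)*(o^2 - 6*o + 8) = (o - 4)*(o + 3)*(o - 2)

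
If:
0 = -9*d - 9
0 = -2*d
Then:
No Solution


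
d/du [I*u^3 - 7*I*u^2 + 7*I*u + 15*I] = I*(3*u^2 - 14*u + 7)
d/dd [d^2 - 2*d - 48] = 2*d - 2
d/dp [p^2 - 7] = 2*p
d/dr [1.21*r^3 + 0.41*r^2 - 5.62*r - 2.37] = 3.63*r^2 + 0.82*r - 5.62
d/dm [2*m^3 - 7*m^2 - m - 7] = 6*m^2 - 14*m - 1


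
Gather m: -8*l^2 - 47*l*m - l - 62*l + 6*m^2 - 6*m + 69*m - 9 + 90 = -8*l^2 - 63*l + 6*m^2 + m*(63 - 47*l) + 81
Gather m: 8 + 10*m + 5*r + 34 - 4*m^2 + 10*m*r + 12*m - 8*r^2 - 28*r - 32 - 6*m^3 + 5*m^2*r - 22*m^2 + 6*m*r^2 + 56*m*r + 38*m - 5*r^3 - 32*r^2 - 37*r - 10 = -6*m^3 + m^2*(5*r - 26) + m*(6*r^2 + 66*r + 60) - 5*r^3 - 40*r^2 - 60*r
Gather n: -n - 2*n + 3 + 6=9 - 3*n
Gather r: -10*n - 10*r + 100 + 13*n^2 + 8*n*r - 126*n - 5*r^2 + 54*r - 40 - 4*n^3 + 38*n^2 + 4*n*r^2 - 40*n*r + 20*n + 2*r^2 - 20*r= -4*n^3 + 51*n^2 - 116*n + r^2*(4*n - 3) + r*(24 - 32*n) + 60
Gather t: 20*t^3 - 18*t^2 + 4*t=20*t^3 - 18*t^2 + 4*t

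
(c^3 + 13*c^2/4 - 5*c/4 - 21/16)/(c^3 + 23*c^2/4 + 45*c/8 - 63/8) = (c + 1/2)/(c + 3)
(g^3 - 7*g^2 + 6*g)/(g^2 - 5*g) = (g^2 - 7*g + 6)/(g - 5)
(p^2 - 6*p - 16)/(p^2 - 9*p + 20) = (p^2 - 6*p - 16)/(p^2 - 9*p + 20)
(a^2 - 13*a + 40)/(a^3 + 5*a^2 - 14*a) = (a^2 - 13*a + 40)/(a*(a^2 + 5*a - 14))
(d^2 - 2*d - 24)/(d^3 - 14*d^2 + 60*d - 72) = (d + 4)/(d^2 - 8*d + 12)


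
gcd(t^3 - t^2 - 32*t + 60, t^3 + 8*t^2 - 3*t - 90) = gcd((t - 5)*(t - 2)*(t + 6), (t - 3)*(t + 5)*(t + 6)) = t + 6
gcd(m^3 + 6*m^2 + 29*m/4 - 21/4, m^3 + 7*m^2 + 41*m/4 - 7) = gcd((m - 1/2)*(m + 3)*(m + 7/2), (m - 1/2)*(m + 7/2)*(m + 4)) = m^2 + 3*m - 7/4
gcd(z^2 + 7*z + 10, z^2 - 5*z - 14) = z + 2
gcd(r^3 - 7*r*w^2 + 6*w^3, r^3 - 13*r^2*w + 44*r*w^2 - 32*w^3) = r - w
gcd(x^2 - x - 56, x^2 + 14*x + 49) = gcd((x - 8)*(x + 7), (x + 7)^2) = x + 7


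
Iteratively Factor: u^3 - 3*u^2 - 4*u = (u + 1)*(u^2 - 4*u) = (u - 4)*(u + 1)*(u)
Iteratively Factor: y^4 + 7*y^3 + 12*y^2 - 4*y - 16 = (y + 4)*(y^3 + 3*y^2 - 4) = (y + 2)*(y + 4)*(y^2 + y - 2) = (y + 2)^2*(y + 4)*(y - 1)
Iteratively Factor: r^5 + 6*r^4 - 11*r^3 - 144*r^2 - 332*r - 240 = (r - 5)*(r^4 + 11*r^3 + 44*r^2 + 76*r + 48) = (r - 5)*(r + 3)*(r^3 + 8*r^2 + 20*r + 16) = (r - 5)*(r + 2)*(r + 3)*(r^2 + 6*r + 8) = (r - 5)*(r + 2)^2*(r + 3)*(r + 4)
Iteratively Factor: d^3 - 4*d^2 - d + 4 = (d - 4)*(d^2 - 1) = (d - 4)*(d - 1)*(d + 1)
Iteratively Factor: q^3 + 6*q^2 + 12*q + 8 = (q + 2)*(q^2 + 4*q + 4) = (q + 2)^2*(q + 2)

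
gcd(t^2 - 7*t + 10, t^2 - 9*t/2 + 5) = t - 2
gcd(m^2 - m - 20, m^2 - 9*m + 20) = m - 5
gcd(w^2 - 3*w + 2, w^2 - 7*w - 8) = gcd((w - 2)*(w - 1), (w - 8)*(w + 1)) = 1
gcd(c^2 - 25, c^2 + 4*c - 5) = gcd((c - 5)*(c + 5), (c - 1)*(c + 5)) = c + 5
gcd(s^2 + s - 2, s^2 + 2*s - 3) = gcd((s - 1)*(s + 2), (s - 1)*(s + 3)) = s - 1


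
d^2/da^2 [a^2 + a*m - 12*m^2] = 2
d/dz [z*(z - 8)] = 2*z - 8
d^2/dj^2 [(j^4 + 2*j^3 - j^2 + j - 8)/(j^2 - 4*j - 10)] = 2*(j^6 - 12*j^5 + 18*j^4 + 369*j^3 + 786*j^2 + 726*j - 348)/(j^6 - 12*j^5 + 18*j^4 + 176*j^3 - 180*j^2 - 1200*j - 1000)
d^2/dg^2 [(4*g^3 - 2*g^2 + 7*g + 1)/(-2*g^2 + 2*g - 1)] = 28*(-2*g^3 + 3*g - 1)/(8*g^6 - 24*g^5 + 36*g^4 - 32*g^3 + 18*g^2 - 6*g + 1)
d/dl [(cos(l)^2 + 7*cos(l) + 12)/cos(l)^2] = (7*cos(l) + 24)*sin(l)/cos(l)^3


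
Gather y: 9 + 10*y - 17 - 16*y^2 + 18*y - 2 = -16*y^2 + 28*y - 10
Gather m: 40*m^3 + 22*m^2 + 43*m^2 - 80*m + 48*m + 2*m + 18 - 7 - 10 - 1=40*m^3 + 65*m^2 - 30*m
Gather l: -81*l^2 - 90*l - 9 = -81*l^2 - 90*l - 9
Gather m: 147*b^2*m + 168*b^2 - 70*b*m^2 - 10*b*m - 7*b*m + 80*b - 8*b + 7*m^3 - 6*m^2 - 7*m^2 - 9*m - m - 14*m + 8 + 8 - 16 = 168*b^2 + 72*b + 7*m^3 + m^2*(-70*b - 13) + m*(147*b^2 - 17*b - 24)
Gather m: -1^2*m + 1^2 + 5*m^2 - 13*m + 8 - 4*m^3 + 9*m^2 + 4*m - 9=-4*m^3 + 14*m^2 - 10*m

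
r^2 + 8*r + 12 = (r + 2)*(r + 6)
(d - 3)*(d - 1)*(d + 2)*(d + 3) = d^4 + d^3 - 11*d^2 - 9*d + 18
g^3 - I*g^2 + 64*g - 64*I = (g - 8*I)*(g - I)*(g + 8*I)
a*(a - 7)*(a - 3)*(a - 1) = a^4 - 11*a^3 + 31*a^2 - 21*a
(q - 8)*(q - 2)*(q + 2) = q^3 - 8*q^2 - 4*q + 32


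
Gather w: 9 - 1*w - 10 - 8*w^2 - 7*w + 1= -8*w^2 - 8*w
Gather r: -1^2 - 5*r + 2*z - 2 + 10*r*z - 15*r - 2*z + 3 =r*(10*z - 20)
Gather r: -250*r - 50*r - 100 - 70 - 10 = -300*r - 180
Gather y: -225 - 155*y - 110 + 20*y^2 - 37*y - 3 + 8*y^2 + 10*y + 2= 28*y^2 - 182*y - 336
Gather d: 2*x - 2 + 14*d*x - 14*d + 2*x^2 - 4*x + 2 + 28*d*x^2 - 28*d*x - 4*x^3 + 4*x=d*(28*x^2 - 14*x - 14) - 4*x^3 + 2*x^2 + 2*x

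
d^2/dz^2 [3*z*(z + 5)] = 6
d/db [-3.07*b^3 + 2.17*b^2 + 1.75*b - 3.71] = -9.21*b^2 + 4.34*b + 1.75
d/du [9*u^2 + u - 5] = 18*u + 1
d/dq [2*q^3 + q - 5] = 6*q^2 + 1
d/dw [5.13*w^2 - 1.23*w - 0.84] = 10.26*w - 1.23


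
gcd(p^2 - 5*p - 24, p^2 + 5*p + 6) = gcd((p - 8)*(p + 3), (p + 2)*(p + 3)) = p + 3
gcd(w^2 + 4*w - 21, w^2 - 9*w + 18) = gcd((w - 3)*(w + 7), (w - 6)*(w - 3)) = w - 3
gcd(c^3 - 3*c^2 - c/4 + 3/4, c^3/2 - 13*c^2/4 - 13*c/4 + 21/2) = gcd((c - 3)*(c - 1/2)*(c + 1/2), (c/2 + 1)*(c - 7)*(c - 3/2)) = 1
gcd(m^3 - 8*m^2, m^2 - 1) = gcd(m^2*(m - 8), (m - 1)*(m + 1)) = 1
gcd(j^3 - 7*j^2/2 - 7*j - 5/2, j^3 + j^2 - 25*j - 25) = j^2 - 4*j - 5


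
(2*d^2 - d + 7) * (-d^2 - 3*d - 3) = -2*d^4 - 5*d^3 - 10*d^2 - 18*d - 21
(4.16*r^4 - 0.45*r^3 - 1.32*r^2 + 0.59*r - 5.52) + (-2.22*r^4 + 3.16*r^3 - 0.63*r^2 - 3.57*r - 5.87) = 1.94*r^4 + 2.71*r^3 - 1.95*r^2 - 2.98*r - 11.39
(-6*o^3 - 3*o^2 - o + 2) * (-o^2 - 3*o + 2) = 6*o^5 + 21*o^4 - 2*o^3 - 5*o^2 - 8*o + 4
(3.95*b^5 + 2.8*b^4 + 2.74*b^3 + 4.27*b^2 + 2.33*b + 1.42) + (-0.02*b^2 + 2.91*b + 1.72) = 3.95*b^5 + 2.8*b^4 + 2.74*b^3 + 4.25*b^2 + 5.24*b + 3.14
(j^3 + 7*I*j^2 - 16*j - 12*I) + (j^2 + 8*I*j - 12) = j^3 + j^2 + 7*I*j^2 - 16*j + 8*I*j - 12 - 12*I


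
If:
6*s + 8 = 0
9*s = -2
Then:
No Solution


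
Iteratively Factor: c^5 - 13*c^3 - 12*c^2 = (c - 4)*(c^4 + 4*c^3 + 3*c^2) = (c - 4)*(c + 3)*(c^3 + c^2) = (c - 4)*(c + 1)*(c + 3)*(c^2) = c*(c - 4)*(c + 1)*(c + 3)*(c)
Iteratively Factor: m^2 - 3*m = (m)*(m - 3)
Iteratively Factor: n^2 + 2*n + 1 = (n + 1)*(n + 1)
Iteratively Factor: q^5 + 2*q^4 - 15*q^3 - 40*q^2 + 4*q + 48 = (q - 1)*(q^4 + 3*q^3 - 12*q^2 - 52*q - 48) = (q - 1)*(q + 3)*(q^3 - 12*q - 16) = (q - 1)*(q + 2)*(q + 3)*(q^2 - 2*q - 8) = (q - 4)*(q - 1)*(q + 2)*(q + 3)*(q + 2)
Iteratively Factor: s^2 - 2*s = (s)*(s - 2)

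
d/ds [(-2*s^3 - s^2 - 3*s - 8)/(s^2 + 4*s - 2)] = (-2*s^4 - 16*s^3 + 11*s^2 + 20*s + 38)/(s^4 + 8*s^3 + 12*s^2 - 16*s + 4)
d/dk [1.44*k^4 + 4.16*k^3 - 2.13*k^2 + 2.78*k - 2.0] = 5.76*k^3 + 12.48*k^2 - 4.26*k + 2.78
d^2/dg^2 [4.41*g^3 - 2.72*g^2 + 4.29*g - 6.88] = 26.46*g - 5.44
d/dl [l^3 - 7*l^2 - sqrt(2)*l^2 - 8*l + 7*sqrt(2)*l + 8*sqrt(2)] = 3*l^2 - 14*l - 2*sqrt(2)*l - 8 + 7*sqrt(2)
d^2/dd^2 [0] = 0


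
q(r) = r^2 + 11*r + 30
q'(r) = 2*r + 11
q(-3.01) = 5.95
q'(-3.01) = 4.98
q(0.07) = 30.77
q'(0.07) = 11.14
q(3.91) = 88.30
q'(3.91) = 18.82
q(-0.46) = 25.15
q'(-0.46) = 10.08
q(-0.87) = 21.19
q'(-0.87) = 9.26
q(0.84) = 39.95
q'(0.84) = 12.68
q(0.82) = 39.69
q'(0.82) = 12.64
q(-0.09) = 29.02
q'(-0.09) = 10.82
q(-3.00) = 6.00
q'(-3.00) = 5.00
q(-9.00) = 12.00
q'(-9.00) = -7.00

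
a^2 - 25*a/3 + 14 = (a - 6)*(a - 7/3)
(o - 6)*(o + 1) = o^2 - 5*o - 6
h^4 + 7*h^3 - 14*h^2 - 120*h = h*(h - 4)*(h + 5)*(h + 6)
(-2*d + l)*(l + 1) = -2*d*l - 2*d + l^2 + l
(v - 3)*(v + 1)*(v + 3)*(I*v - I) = I*v^4 - 10*I*v^2 + 9*I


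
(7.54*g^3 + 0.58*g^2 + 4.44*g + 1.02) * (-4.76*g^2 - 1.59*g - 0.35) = -35.8904*g^5 - 14.7494*g^4 - 24.6956*g^3 - 12.1178*g^2 - 3.1758*g - 0.357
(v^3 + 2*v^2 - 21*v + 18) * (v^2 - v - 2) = v^5 + v^4 - 25*v^3 + 35*v^2 + 24*v - 36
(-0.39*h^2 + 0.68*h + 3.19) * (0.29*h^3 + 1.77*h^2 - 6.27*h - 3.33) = -0.1131*h^5 - 0.4931*h^4 + 4.574*h^3 + 2.6814*h^2 - 22.2657*h - 10.6227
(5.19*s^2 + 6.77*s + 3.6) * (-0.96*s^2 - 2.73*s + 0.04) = -4.9824*s^4 - 20.6679*s^3 - 21.7305*s^2 - 9.5572*s + 0.144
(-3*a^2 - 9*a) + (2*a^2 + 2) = -a^2 - 9*a + 2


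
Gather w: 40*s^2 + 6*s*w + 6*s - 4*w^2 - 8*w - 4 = 40*s^2 + 6*s - 4*w^2 + w*(6*s - 8) - 4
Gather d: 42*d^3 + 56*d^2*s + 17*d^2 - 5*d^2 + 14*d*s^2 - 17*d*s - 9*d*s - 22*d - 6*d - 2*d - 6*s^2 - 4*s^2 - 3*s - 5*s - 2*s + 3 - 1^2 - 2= 42*d^3 + d^2*(56*s + 12) + d*(14*s^2 - 26*s - 30) - 10*s^2 - 10*s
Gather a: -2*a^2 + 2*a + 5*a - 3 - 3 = -2*a^2 + 7*a - 6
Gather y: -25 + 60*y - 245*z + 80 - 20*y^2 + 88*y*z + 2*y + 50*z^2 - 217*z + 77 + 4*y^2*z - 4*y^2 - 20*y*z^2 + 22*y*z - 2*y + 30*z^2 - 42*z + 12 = y^2*(4*z - 24) + y*(-20*z^2 + 110*z + 60) + 80*z^2 - 504*z + 144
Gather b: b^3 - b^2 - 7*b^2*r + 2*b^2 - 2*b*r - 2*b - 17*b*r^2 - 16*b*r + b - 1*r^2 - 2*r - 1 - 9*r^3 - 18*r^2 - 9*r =b^3 + b^2*(1 - 7*r) + b*(-17*r^2 - 18*r - 1) - 9*r^3 - 19*r^2 - 11*r - 1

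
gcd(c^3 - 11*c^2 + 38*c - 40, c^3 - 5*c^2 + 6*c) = c - 2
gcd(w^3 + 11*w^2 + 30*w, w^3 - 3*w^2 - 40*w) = w^2 + 5*w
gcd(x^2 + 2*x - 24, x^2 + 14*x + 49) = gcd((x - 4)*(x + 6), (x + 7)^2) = 1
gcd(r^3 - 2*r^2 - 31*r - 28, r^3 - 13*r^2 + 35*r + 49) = r^2 - 6*r - 7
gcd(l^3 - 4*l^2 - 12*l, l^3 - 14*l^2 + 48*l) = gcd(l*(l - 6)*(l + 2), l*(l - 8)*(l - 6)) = l^2 - 6*l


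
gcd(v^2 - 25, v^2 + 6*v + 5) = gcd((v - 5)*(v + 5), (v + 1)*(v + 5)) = v + 5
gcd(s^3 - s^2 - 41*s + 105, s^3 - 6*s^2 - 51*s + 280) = s^2 + 2*s - 35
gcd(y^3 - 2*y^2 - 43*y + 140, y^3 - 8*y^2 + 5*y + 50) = y - 5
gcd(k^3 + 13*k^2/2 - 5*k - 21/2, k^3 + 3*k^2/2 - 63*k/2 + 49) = k + 7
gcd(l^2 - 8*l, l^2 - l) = l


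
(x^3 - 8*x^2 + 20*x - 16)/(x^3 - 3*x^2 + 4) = (x - 4)/(x + 1)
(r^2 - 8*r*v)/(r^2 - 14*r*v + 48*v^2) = r/(r - 6*v)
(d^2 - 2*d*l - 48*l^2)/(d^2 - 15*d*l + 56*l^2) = (d + 6*l)/(d - 7*l)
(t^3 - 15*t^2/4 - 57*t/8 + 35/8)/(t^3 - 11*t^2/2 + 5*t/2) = (t + 7/4)/t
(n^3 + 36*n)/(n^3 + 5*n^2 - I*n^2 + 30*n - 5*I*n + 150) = n*(n + 6*I)/(n^2 + 5*n*(1 + I) + 25*I)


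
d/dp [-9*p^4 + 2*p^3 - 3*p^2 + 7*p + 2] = -36*p^3 + 6*p^2 - 6*p + 7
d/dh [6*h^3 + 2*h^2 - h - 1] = 18*h^2 + 4*h - 1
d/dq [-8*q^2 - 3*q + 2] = -16*q - 3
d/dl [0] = 0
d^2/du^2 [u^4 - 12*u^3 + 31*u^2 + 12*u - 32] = 12*u^2 - 72*u + 62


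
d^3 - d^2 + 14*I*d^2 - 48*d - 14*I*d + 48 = (d - 1)*(d + 6*I)*(d + 8*I)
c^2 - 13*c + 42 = (c - 7)*(c - 6)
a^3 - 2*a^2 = a^2*(a - 2)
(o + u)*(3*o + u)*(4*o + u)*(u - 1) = 12*o^3*u - 12*o^3 + 19*o^2*u^2 - 19*o^2*u + 8*o*u^3 - 8*o*u^2 + u^4 - u^3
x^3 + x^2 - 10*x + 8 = (x - 2)*(x - 1)*(x + 4)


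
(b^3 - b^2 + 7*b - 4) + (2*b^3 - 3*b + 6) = 3*b^3 - b^2 + 4*b + 2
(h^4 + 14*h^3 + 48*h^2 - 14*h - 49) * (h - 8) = h^5 + 6*h^4 - 64*h^3 - 398*h^2 + 63*h + 392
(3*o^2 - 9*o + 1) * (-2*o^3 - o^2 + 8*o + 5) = -6*o^5 + 15*o^4 + 31*o^3 - 58*o^2 - 37*o + 5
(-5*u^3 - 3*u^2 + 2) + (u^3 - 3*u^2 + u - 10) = -4*u^3 - 6*u^2 + u - 8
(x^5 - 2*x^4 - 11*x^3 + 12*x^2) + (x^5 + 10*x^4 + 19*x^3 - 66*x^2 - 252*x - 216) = 2*x^5 + 8*x^4 + 8*x^3 - 54*x^2 - 252*x - 216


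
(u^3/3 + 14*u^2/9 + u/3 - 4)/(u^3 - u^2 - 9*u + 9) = (3*u^2 + 5*u - 12)/(9*(u^2 - 4*u + 3))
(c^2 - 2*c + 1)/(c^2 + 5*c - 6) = (c - 1)/(c + 6)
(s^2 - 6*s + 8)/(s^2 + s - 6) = (s - 4)/(s + 3)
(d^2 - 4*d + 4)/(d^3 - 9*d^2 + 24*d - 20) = 1/(d - 5)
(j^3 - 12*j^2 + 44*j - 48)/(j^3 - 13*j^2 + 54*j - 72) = (j - 2)/(j - 3)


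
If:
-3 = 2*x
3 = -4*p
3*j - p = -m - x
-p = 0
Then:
No Solution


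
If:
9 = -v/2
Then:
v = -18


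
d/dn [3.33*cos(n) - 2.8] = -3.33*sin(n)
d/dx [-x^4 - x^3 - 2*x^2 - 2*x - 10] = -4*x^3 - 3*x^2 - 4*x - 2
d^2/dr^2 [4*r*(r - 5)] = 8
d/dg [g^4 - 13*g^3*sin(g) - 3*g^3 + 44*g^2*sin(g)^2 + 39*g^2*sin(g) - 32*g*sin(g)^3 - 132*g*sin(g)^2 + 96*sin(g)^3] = -13*g^3*cos(g) + 4*g^3 - 39*g^2*sin(g) + 44*g^2*sin(2*g) + 39*g^2*cos(g) - 9*g^2 - 96*g*sin(g)^2*cos(g) + 88*g*sin(g)^2 + 78*g*sin(g) - 132*g*sin(2*g) - 32*sin(g)^3 + 288*sin(g)^2*cos(g) - 132*sin(g)^2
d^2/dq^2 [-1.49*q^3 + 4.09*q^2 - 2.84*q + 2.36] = 8.18 - 8.94*q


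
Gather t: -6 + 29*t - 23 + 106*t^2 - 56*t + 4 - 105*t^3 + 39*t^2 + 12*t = -105*t^3 + 145*t^2 - 15*t - 25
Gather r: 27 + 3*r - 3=3*r + 24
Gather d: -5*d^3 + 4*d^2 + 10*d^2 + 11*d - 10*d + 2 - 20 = -5*d^3 + 14*d^2 + d - 18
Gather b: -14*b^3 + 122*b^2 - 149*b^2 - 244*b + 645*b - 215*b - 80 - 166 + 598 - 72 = -14*b^3 - 27*b^2 + 186*b + 280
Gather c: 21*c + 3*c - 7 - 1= 24*c - 8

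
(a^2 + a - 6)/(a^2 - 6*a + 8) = (a + 3)/(a - 4)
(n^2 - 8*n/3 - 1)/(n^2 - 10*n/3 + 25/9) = 3*(3*n^2 - 8*n - 3)/(9*n^2 - 30*n + 25)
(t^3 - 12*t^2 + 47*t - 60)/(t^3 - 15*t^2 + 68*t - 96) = (t - 5)/(t - 8)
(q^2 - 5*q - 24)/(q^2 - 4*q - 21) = (q - 8)/(q - 7)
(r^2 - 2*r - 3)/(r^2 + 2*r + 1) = (r - 3)/(r + 1)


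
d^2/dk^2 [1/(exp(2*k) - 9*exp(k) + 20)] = ((9 - 4*exp(k))*(exp(2*k) - 9*exp(k) + 20) + 2*(2*exp(k) - 9)^2*exp(k))*exp(k)/(exp(2*k) - 9*exp(k) + 20)^3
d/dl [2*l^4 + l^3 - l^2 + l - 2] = 8*l^3 + 3*l^2 - 2*l + 1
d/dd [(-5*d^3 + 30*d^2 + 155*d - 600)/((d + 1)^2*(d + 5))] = 5*(59 - 13*d)/(d^3 + 3*d^2 + 3*d + 1)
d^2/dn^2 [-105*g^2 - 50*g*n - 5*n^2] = -10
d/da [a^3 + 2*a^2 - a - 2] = 3*a^2 + 4*a - 1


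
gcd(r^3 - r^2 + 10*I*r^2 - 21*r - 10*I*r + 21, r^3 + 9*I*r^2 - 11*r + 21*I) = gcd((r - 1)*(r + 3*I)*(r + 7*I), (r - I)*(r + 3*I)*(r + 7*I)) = r^2 + 10*I*r - 21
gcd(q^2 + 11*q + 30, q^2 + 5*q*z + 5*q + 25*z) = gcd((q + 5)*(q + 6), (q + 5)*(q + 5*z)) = q + 5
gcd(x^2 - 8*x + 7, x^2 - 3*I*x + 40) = 1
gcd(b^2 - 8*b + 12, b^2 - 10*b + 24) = b - 6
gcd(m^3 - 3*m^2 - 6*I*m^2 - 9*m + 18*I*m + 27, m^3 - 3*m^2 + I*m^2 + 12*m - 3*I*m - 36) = m^2 + m*(-3 - 3*I) + 9*I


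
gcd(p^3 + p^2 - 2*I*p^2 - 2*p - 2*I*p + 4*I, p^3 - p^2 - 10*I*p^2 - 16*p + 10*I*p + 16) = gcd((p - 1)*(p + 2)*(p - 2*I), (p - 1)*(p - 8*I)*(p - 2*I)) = p^2 + p*(-1 - 2*I) + 2*I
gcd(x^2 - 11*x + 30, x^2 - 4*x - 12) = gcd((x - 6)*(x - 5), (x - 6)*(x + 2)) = x - 6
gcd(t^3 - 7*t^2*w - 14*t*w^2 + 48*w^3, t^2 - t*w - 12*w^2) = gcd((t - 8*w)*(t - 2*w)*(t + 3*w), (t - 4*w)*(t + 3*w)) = t + 3*w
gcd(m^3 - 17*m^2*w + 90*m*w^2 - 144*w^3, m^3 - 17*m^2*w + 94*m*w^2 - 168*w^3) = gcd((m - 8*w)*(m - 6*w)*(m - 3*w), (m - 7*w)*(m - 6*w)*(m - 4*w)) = -m + 6*w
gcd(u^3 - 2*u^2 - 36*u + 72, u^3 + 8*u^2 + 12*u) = u + 6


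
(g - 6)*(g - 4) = g^2 - 10*g + 24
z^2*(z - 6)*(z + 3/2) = z^4 - 9*z^3/2 - 9*z^2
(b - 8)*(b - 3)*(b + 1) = b^3 - 10*b^2 + 13*b + 24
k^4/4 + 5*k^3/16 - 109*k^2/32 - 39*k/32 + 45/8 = (k/4 + 1)*(k - 3)*(k - 5/4)*(k + 3/2)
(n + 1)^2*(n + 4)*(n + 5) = n^4 + 11*n^3 + 39*n^2 + 49*n + 20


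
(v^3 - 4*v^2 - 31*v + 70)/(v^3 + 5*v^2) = 1 - 9/v + 14/v^2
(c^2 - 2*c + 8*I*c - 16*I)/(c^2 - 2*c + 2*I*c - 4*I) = (c + 8*I)/(c + 2*I)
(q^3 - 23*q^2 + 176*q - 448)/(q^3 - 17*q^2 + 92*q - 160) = (q^2 - 15*q + 56)/(q^2 - 9*q + 20)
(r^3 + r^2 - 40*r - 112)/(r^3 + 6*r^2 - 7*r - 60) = (r^2 - 3*r - 28)/(r^2 + 2*r - 15)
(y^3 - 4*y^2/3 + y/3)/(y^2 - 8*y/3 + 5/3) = y*(3*y - 1)/(3*y - 5)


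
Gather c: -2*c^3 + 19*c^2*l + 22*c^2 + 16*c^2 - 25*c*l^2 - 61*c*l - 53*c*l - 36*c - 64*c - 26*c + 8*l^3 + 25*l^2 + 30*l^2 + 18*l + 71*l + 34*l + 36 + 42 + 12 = -2*c^3 + c^2*(19*l + 38) + c*(-25*l^2 - 114*l - 126) + 8*l^3 + 55*l^2 + 123*l + 90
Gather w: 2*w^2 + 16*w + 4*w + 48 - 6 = 2*w^2 + 20*w + 42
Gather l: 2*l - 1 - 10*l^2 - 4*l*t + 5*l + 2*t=-10*l^2 + l*(7 - 4*t) + 2*t - 1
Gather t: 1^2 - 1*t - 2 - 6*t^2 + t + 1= -6*t^2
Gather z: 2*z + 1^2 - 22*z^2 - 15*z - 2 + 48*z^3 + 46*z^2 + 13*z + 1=48*z^3 + 24*z^2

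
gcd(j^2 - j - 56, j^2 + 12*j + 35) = j + 7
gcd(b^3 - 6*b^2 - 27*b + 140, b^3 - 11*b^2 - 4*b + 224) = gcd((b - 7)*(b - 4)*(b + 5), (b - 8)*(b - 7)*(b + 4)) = b - 7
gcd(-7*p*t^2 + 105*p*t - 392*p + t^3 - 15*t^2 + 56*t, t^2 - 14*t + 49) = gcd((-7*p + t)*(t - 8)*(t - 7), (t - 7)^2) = t - 7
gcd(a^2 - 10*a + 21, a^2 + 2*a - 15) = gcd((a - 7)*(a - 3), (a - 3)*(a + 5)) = a - 3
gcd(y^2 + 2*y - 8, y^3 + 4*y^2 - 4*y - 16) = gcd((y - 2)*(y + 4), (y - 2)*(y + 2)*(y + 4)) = y^2 + 2*y - 8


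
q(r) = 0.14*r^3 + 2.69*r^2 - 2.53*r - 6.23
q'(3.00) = 17.39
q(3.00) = 14.17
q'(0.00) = -2.53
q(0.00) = -6.23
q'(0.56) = 0.61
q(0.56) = -6.78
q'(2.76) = 15.52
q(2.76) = 10.22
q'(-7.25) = -19.46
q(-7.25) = 100.15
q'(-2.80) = -14.30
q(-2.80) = 18.87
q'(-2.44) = -13.16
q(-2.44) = 13.92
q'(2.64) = 14.60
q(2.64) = 8.41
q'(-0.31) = -4.16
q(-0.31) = -5.19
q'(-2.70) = -13.99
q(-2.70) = 17.46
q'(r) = 0.42*r^2 + 5.38*r - 2.53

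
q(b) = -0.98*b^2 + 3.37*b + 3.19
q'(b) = 3.37 - 1.96*b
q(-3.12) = -16.86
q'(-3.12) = 9.49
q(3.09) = 4.25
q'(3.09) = -2.69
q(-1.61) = -4.78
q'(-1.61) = 6.53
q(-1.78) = -5.91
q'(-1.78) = 6.86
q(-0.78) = -0.03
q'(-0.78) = 4.90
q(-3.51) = -20.71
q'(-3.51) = 10.25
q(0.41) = 4.41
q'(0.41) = 2.57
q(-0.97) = -1.00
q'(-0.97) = 5.27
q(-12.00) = -178.37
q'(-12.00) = 26.89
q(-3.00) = -15.74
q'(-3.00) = 9.25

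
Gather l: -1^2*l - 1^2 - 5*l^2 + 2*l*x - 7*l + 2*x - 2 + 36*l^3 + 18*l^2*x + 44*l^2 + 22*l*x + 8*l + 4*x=36*l^3 + l^2*(18*x + 39) + 24*l*x + 6*x - 3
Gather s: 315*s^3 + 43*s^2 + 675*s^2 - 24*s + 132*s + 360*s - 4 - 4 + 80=315*s^3 + 718*s^2 + 468*s + 72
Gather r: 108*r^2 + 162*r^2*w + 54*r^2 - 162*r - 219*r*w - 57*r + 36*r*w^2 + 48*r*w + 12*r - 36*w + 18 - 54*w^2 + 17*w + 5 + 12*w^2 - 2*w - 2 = r^2*(162*w + 162) + r*(36*w^2 - 171*w - 207) - 42*w^2 - 21*w + 21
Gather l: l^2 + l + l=l^2 + 2*l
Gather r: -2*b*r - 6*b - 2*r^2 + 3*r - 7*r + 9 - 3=-6*b - 2*r^2 + r*(-2*b - 4) + 6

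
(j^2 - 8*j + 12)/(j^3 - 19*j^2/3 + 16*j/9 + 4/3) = 9*(j - 2)/(9*j^2 - 3*j - 2)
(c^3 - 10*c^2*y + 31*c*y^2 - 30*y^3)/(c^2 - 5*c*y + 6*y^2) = c - 5*y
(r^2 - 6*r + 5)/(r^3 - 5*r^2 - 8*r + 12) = (r - 5)/(r^2 - 4*r - 12)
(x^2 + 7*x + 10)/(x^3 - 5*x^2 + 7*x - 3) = (x^2 + 7*x + 10)/(x^3 - 5*x^2 + 7*x - 3)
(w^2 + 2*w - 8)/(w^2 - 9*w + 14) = (w + 4)/(w - 7)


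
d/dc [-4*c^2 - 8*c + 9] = -8*c - 8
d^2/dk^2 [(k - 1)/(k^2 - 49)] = 2*(4*k^2*(k - 1) + (1 - 3*k)*(k^2 - 49))/(k^2 - 49)^3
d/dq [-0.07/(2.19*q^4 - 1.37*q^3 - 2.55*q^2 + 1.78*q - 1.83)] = (0.6132*q^3 - 0.2877*q^2 - 0.357*q + 0.1246)/(-2.19*q^4 + 1.37*q^3 + 2.55*q^2 - 1.78*q + 1.83)^2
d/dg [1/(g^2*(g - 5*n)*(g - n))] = (-g*(g - 5*n) - g*(g - n) - 2*(g - 5*n)*(g - n))/(g^3*(g - 5*n)^2*(g - n)^2)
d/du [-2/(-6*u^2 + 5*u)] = 2*(5 - 12*u)/(u^2*(6*u - 5)^2)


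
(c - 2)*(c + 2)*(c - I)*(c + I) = c^4 - 3*c^2 - 4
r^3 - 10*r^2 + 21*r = r*(r - 7)*(r - 3)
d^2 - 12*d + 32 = (d - 8)*(d - 4)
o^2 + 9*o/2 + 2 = (o + 1/2)*(o + 4)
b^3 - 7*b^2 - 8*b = b*(b - 8)*(b + 1)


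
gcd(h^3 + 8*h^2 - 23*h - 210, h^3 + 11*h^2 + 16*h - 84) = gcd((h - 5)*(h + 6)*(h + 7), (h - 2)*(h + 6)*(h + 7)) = h^2 + 13*h + 42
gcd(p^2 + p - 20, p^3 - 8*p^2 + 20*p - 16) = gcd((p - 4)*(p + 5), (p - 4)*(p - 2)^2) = p - 4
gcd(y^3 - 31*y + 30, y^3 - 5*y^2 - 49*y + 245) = y - 5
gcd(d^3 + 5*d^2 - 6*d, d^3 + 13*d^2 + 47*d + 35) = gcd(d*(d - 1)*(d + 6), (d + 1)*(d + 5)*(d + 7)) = 1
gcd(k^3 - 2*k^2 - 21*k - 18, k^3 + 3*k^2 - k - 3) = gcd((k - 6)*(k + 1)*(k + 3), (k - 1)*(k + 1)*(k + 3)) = k^2 + 4*k + 3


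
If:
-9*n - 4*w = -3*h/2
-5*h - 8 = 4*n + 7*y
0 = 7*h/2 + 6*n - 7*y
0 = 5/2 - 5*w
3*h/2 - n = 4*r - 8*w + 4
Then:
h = -104/183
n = -58/183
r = -49/366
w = 1/2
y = -712/1281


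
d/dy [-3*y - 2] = -3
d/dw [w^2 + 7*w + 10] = 2*w + 7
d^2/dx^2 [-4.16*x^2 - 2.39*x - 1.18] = -8.32000000000000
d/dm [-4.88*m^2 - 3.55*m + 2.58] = -9.76*m - 3.55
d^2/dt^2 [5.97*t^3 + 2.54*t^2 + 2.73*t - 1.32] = 35.82*t + 5.08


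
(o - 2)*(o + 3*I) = o^2 - 2*o + 3*I*o - 6*I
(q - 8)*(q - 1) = q^2 - 9*q + 8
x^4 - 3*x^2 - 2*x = x*(x - 2)*(x + 1)^2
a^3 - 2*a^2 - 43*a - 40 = (a - 8)*(a + 1)*(a + 5)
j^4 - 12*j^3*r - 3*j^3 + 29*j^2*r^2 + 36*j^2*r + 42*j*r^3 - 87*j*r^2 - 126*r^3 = (j - 3)*(j - 7*r)*(j - 6*r)*(j + r)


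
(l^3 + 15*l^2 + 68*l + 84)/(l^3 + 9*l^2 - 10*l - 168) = (l + 2)/(l - 4)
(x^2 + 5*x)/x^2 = (x + 5)/x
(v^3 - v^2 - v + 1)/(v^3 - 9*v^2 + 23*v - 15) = (v^2 - 1)/(v^2 - 8*v + 15)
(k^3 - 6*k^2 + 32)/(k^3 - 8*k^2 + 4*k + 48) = (k - 4)/(k - 6)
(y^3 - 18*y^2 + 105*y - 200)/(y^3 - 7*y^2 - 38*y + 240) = (y - 5)/(y + 6)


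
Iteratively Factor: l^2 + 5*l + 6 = (l + 2)*(l + 3)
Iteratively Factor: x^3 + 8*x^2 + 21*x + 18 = (x + 3)*(x^2 + 5*x + 6) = (x + 2)*(x + 3)*(x + 3)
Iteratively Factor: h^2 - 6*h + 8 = (h - 2)*(h - 4)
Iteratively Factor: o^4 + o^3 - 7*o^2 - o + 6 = (o + 1)*(o^3 - 7*o + 6) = (o - 1)*(o + 1)*(o^2 + o - 6) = (o - 2)*(o - 1)*(o + 1)*(o + 3)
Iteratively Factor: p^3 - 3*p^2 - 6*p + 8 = (p - 1)*(p^2 - 2*p - 8) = (p - 1)*(p + 2)*(p - 4)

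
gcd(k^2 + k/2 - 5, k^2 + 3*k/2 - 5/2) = k + 5/2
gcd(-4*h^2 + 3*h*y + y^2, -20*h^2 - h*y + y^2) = 4*h + y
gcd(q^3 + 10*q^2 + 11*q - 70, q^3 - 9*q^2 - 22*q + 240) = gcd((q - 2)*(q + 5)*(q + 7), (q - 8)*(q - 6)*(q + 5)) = q + 5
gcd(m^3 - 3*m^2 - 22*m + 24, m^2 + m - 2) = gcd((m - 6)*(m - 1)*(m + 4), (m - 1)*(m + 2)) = m - 1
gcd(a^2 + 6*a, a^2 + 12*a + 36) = a + 6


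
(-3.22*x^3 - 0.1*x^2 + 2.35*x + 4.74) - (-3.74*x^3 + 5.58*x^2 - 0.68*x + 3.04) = 0.52*x^3 - 5.68*x^2 + 3.03*x + 1.7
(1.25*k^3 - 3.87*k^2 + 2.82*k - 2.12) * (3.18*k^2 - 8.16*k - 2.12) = 3.975*k^5 - 22.5066*k^4 + 37.8968*k^3 - 21.5484*k^2 + 11.3208*k + 4.4944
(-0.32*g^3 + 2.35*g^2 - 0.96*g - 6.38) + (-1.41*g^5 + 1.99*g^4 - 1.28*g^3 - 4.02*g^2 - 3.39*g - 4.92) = -1.41*g^5 + 1.99*g^4 - 1.6*g^3 - 1.67*g^2 - 4.35*g - 11.3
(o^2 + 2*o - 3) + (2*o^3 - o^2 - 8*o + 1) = 2*o^3 - 6*o - 2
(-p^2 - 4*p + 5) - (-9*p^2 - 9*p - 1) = 8*p^2 + 5*p + 6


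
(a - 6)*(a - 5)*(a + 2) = a^3 - 9*a^2 + 8*a + 60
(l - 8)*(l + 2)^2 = l^3 - 4*l^2 - 28*l - 32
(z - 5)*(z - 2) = z^2 - 7*z + 10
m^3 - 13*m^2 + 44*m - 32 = (m - 8)*(m - 4)*(m - 1)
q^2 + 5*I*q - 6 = (q + 2*I)*(q + 3*I)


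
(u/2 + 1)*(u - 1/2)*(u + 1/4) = u^3/2 + 7*u^2/8 - 5*u/16 - 1/8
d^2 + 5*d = d*(d + 5)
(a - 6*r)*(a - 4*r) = a^2 - 10*a*r + 24*r^2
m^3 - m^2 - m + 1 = (m - 1)^2*(m + 1)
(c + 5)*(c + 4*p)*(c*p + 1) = c^3*p + 4*c^2*p^2 + 5*c^2*p + c^2 + 20*c*p^2 + 4*c*p + 5*c + 20*p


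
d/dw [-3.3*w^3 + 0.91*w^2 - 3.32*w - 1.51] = -9.9*w^2 + 1.82*w - 3.32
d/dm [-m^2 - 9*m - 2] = -2*m - 9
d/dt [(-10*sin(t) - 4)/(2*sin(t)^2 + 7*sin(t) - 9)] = 2*(10*sin(t)^2 + 8*sin(t) + 59)*cos(t)/((sin(t) - 1)^2*(2*sin(t) + 9)^2)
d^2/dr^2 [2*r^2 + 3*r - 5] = 4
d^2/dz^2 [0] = 0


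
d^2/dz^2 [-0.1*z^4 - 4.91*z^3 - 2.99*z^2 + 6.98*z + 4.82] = -1.2*z^2 - 29.46*z - 5.98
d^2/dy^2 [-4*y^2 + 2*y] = -8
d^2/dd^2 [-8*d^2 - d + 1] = -16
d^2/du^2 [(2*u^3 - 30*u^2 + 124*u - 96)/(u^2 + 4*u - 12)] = 24*(25*u^3 - 138*u^2 + 348*u - 88)/(u^6 + 12*u^5 + 12*u^4 - 224*u^3 - 144*u^2 + 1728*u - 1728)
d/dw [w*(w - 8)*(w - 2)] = 3*w^2 - 20*w + 16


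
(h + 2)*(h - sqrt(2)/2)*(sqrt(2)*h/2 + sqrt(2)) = sqrt(2)*h^3/2 - h^2/2 + 2*sqrt(2)*h^2 - 2*h + 2*sqrt(2)*h - 2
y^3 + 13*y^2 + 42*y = y*(y + 6)*(y + 7)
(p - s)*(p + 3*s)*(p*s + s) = p^3*s + 2*p^2*s^2 + p^2*s - 3*p*s^3 + 2*p*s^2 - 3*s^3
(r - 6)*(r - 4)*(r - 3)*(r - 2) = r^4 - 15*r^3 + 80*r^2 - 180*r + 144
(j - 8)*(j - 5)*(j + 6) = j^3 - 7*j^2 - 38*j + 240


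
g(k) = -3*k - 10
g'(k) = -3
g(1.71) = -15.13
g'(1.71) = -3.00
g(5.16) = -25.48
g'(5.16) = -3.00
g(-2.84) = -1.48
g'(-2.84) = -3.00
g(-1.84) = -4.48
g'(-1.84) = -3.00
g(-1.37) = -5.89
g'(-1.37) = -3.00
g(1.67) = -15.01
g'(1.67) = -3.00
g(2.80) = -18.40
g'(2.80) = -3.00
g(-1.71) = -4.87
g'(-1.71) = -3.00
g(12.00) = -46.00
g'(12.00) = -3.00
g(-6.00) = 8.00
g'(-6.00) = -3.00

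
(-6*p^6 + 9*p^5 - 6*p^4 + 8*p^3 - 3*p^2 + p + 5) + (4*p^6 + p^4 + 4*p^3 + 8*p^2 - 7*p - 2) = -2*p^6 + 9*p^5 - 5*p^4 + 12*p^3 + 5*p^2 - 6*p + 3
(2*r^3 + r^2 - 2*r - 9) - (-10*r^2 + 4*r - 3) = 2*r^3 + 11*r^2 - 6*r - 6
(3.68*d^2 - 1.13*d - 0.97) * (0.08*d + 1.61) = 0.2944*d^3 + 5.8344*d^2 - 1.8969*d - 1.5617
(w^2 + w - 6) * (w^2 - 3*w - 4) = w^4 - 2*w^3 - 13*w^2 + 14*w + 24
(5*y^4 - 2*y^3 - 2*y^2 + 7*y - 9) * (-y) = -5*y^5 + 2*y^4 + 2*y^3 - 7*y^2 + 9*y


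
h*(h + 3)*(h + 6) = h^3 + 9*h^2 + 18*h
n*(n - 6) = n^2 - 6*n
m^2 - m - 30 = (m - 6)*(m + 5)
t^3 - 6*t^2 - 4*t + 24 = (t - 6)*(t - 2)*(t + 2)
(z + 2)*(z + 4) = z^2 + 6*z + 8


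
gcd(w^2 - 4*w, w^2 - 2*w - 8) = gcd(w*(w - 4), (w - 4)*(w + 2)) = w - 4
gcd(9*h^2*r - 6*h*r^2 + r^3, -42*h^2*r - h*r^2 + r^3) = r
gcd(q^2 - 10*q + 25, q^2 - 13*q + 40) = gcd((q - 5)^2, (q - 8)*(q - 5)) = q - 5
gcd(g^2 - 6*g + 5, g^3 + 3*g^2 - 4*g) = g - 1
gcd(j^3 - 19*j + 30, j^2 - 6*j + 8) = j - 2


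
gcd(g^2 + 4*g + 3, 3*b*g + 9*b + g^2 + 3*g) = g + 3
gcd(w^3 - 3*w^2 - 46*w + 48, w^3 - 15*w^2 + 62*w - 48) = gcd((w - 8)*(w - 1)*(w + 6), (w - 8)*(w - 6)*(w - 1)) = w^2 - 9*w + 8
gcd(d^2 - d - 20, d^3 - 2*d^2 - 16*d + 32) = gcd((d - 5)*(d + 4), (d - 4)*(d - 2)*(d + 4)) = d + 4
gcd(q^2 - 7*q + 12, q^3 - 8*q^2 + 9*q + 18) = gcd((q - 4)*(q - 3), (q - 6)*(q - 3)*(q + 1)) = q - 3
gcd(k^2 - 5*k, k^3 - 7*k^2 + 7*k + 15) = k - 5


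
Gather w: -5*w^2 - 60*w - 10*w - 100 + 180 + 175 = -5*w^2 - 70*w + 255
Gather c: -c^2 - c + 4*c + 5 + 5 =-c^2 + 3*c + 10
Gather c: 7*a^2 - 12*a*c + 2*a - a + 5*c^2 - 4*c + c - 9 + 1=7*a^2 + a + 5*c^2 + c*(-12*a - 3) - 8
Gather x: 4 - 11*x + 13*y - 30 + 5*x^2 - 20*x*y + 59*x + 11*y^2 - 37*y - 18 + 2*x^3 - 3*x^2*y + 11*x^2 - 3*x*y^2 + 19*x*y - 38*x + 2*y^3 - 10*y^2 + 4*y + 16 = 2*x^3 + x^2*(16 - 3*y) + x*(-3*y^2 - y + 10) + 2*y^3 + y^2 - 20*y - 28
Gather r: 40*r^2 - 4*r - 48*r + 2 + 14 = 40*r^2 - 52*r + 16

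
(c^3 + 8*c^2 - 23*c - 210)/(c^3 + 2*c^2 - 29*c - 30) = (c + 7)/(c + 1)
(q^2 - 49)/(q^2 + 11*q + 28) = (q - 7)/(q + 4)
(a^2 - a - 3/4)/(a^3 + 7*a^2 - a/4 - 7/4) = (2*a - 3)/(2*a^2 + 13*a - 7)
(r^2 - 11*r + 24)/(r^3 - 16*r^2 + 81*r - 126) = (r - 8)/(r^2 - 13*r + 42)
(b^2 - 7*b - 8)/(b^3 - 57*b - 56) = 1/(b + 7)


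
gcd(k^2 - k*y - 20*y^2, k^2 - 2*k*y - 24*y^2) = k + 4*y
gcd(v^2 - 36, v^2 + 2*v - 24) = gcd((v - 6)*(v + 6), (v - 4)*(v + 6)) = v + 6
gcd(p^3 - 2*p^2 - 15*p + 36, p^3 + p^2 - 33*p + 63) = p^2 - 6*p + 9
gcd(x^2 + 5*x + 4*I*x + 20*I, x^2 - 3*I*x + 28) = x + 4*I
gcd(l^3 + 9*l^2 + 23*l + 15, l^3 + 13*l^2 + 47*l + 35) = l^2 + 6*l + 5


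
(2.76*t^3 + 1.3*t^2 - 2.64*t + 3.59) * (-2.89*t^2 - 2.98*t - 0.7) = -7.9764*t^5 - 11.9818*t^4 + 1.8236*t^3 - 3.4179*t^2 - 8.8502*t - 2.513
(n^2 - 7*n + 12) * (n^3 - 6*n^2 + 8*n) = n^5 - 13*n^4 + 62*n^3 - 128*n^2 + 96*n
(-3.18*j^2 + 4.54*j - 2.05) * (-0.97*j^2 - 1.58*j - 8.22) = 3.0846*j^4 + 0.620600000000001*j^3 + 20.9549*j^2 - 34.0798*j + 16.851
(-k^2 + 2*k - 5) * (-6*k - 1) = 6*k^3 - 11*k^2 + 28*k + 5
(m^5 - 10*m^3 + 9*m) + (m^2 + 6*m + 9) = m^5 - 10*m^3 + m^2 + 15*m + 9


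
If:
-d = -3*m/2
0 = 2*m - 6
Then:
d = 9/2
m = 3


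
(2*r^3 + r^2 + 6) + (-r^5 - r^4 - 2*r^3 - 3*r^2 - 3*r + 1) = -r^5 - r^4 - 2*r^2 - 3*r + 7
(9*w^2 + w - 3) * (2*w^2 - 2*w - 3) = 18*w^4 - 16*w^3 - 35*w^2 + 3*w + 9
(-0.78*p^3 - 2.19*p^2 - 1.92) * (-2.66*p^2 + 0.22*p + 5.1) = 2.0748*p^5 + 5.6538*p^4 - 4.4598*p^3 - 6.0618*p^2 - 0.4224*p - 9.792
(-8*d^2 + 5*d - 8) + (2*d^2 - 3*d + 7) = -6*d^2 + 2*d - 1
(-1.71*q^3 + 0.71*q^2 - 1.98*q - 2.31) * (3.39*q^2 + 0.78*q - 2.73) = -5.7969*q^5 + 1.0731*q^4 - 1.4901*q^3 - 11.3136*q^2 + 3.6036*q + 6.3063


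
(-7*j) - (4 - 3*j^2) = 3*j^2 - 7*j - 4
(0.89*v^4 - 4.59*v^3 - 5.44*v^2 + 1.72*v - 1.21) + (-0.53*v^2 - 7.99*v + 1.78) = 0.89*v^4 - 4.59*v^3 - 5.97*v^2 - 6.27*v + 0.57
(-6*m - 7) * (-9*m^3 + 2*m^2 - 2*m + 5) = 54*m^4 + 51*m^3 - 2*m^2 - 16*m - 35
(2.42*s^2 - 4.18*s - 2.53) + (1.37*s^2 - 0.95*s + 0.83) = 3.79*s^2 - 5.13*s - 1.7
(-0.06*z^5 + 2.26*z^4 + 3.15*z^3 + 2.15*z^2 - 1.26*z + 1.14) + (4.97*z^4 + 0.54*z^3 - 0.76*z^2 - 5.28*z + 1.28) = -0.06*z^5 + 7.23*z^4 + 3.69*z^3 + 1.39*z^2 - 6.54*z + 2.42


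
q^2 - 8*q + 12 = (q - 6)*(q - 2)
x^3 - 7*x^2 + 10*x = x*(x - 5)*(x - 2)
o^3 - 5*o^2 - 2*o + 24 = (o - 4)*(o - 3)*(o + 2)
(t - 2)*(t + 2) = t^2 - 4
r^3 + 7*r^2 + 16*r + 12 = (r + 2)^2*(r + 3)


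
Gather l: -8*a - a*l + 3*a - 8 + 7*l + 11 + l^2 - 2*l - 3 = -5*a + l^2 + l*(5 - a)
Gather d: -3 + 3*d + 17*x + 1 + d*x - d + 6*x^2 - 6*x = d*(x + 2) + 6*x^2 + 11*x - 2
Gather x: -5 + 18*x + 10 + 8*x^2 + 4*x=8*x^2 + 22*x + 5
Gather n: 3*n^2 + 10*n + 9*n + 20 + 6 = 3*n^2 + 19*n + 26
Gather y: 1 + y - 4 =y - 3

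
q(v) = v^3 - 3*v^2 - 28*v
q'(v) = 3*v^2 - 6*v - 28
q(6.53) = -32.32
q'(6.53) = 60.74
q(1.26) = -38.04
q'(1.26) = -30.80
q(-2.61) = 34.86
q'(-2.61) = 8.10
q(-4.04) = -1.78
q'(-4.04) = 45.20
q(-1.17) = 27.05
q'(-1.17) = -16.87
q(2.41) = -70.91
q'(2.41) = -25.04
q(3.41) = -90.71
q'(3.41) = -13.58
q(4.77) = -93.29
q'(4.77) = 11.64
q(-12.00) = -1824.00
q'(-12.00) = 476.00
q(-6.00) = -156.00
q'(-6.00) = 116.00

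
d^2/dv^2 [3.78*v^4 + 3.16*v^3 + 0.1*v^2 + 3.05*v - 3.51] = 45.36*v^2 + 18.96*v + 0.2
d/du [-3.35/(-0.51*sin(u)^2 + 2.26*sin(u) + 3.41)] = (7.571 - 3.417*sin(u))*cos(u)/(-0.51*sin(u)^2 + 2.26*sin(u) + 3.41)^2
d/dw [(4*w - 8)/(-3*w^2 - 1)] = 4*(-3*w^2 + 6*w*(w - 2) - 1)/(3*w^2 + 1)^2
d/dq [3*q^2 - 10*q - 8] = 6*q - 10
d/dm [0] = 0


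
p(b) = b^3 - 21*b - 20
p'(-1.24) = -16.39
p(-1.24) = 4.13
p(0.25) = -25.23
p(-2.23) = 15.74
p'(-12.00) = 411.00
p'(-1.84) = -10.84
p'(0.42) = -20.47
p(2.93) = -56.38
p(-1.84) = 12.41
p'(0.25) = -20.81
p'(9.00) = 222.00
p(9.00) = 520.00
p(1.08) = -41.42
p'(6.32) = 98.83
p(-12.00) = -1496.00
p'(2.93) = 4.75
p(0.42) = -28.75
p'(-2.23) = -6.08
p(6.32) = 99.72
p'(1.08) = -17.50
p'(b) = 3*b^2 - 21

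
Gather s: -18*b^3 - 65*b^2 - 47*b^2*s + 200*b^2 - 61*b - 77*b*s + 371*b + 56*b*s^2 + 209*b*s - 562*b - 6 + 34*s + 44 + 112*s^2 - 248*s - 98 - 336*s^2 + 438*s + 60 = -18*b^3 + 135*b^2 - 252*b + s^2*(56*b - 224) + s*(-47*b^2 + 132*b + 224)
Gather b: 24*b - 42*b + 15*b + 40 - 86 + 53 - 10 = -3*b - 3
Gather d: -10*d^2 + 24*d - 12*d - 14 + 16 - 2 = -10*d^2 + 12*d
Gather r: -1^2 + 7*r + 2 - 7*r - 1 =0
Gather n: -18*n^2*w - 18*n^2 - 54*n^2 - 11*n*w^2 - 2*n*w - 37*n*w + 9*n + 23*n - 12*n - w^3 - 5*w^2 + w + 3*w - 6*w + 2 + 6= n^2*(-18*w - 72) + n*(-11*w^2 - 39*w + 20) - w^3 - 5*w^2 - 2*w + 8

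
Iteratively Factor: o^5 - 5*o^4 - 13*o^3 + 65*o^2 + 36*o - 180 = (o - 2)*(o^4 - 3*o^3 - 19*o^2 + 27*o + 90) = (o - 2)*(o + 3)*(o^3 - 6*o^2 - o + 30) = (o - 2)*(o + 2)*(o + 3)*(o^2 - 8*o + 15) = (o - 5)*(o - 2)*(o + 2)*(o + 3)*(o - 3)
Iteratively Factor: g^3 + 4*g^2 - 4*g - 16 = (g + 2)*(g^2 + 2*g - 8) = (g - 2)*(g + 2)*(g + 4)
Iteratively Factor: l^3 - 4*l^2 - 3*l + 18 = (l - 3)*(l^2 - l - 6) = (l - 3)*(l + 2)*(l - 3)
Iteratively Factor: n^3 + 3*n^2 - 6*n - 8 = (n + 1)*(n^2 + 2*n - 8) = (n - 2)*(n + 1)*(n + 4)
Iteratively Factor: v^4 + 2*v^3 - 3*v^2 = (v + 3)*(v^3 - v^2) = (v - 1)*(v + 3)*(v^2) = v*(v - 1)*(v + 3)*(v)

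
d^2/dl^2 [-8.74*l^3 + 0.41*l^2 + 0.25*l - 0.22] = 0.82 - 52.44*l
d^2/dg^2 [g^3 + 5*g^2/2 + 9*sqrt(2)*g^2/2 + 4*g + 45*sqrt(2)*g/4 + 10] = 6*g + 5 + 9*sqrt(2)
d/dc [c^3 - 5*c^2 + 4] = c*(3*c - 10)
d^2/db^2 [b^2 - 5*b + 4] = 2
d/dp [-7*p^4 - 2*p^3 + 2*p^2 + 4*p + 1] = -28*p^3 - 6*p^2 + 4*p + 4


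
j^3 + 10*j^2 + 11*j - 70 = (j - 2)*(j + 5)*(j + 7)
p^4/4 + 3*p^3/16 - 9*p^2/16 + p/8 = p*(p/4 + 1/2)*(p - 1)*(p - 1/4)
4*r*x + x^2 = x*(4*r + x)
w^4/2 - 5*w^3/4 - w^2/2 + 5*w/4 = w*(w/2 + 1/2)*(w - 5/2)*(w - 1)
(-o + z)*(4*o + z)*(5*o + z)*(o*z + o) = -20*o^4*z - 20*o^4 + 11*o^3*z^2 + 11*o^3*z + 8*o^2*z^3 + 8*o^2*z^2 + o*z^4 + o*z^3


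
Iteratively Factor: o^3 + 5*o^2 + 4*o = (o + 1)*(o^2 + 4*o) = o*(o + 1)*(o + 4)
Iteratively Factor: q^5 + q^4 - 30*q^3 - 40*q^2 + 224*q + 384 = (q + 3)*(q^4 - 2*q^3 - 24*q^2 + 32*q + 128) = (q + 2)*(q + 3)*(q^3 - 4*q^2 - 16*q + 64) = (q - 4)*(q + 2)*(q + 3)*(q^2 - 16) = (q - 4)^2*(q + 2)*(q + 3)*(q + 4)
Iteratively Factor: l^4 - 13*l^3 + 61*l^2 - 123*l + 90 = (l - 5)*(l^3 - 8*l^2 + 21*l - 18) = (l - 5)*(l - 3)*(l^2 - 5*l + 6) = (l - 5)*(l - 3)*(l - 2)*(l - 3)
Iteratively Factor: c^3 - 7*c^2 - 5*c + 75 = (c - 5)*(c^2 - 2*c - 15) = (c - 5)*(c + 3)*(c - 5)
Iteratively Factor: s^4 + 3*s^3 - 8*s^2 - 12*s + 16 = (s + 4)*(s^3 - s^2 - 4*s + 4) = (s + 2)*(s + 4)*(s^2 - 3*s + 2) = (s - 2)*(s + 2)*(s + 4)*(s - 1)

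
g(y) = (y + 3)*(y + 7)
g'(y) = 2*y + 10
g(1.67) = 40.49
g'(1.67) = 13.34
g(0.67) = 28.15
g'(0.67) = 11.34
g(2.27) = 48.85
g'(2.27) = 14.54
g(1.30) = 35.69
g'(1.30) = 12.60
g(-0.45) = 16.70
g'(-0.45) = 9.10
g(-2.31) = 3.24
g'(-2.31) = 5.38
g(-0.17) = 19.33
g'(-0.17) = 9.66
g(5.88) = 114.37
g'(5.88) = 21.76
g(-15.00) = 96.00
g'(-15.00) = -20.00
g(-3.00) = 0.00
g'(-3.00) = 4.00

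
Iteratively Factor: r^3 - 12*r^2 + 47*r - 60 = (r - 3)*(r^2 - 9*r + 20) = (r - 5)*(r - 3)*(r - 4)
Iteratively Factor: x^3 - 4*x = (x)*(x^2 - 4) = x*(x + 2)*(x - 2)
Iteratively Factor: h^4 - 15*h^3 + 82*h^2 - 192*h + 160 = (h - 4)*(h^3 - 11*h^2 + 38*h - 40) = (h - 4)*(h - 2)*(h^2 - 9*h + 20) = (h - 5)*(h - 4)*(h - 2)*(h - 4)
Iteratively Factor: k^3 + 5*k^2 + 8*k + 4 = (k + 2)*(k^2 + 3*k + 2) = (k + 1)*(k + 2)*(k + 2)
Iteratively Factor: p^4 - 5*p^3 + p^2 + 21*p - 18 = (p - 3)*(p^3 - 2*p^2 - 5*p + 6) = (p - 3)*(p + 2)*(p^2 - 4*p + 3) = (p - 3)*(p - 1)*(p + 2)*(p - 3)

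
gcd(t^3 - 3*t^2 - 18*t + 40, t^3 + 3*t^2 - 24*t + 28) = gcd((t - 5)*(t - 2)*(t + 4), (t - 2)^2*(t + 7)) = t - 2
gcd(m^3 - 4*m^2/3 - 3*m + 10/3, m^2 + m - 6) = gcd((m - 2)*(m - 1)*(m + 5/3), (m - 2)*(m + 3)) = m - 2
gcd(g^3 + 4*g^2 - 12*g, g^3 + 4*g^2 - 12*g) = g^3 + 4*g^2 - 12*g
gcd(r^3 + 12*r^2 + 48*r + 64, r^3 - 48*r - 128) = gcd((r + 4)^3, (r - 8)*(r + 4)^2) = r^2 + 8*r + 16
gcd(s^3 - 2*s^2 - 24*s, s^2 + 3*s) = s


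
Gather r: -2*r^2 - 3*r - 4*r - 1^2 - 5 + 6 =-2*r^2 - 7*r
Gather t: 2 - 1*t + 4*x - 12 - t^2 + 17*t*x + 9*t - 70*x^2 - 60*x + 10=-t^2 + t*(17*x + 8) - 70*x^2 - 56*x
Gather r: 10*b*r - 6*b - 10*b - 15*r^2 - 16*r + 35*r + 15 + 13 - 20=-16*b - 15*r^2 + r*(10*b + 19) + 8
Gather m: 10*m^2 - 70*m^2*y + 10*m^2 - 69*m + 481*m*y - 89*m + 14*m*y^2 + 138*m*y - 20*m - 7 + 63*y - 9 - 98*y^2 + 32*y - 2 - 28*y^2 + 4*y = m^2*(20 - 70*y) + m*(14*y^2 + 619*y - 178) - 126*y^2 + 99*y - 18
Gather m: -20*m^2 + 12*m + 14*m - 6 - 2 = -20*m^2 + 26*m - 8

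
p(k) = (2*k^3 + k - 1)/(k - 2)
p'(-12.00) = -44.09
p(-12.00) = 247.79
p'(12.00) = 51.83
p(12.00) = 346.70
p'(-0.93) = -1.70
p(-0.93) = 1.21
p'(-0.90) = -1.62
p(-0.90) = 1.16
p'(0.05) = -0.27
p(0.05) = 0.49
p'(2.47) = -63.08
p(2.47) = 67.25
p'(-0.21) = -0.32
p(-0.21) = 0.56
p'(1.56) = -77.57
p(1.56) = -18.53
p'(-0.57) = -0.85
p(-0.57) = 0.76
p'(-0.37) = -0.51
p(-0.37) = 0.62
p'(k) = (6*k^2 + 1)/(k - 2) - (2*k^3 + k - 1)/(k - 2)^2 = (4*k^3 - 12*k^2 - 1)/(k^2 - 4*k + 4)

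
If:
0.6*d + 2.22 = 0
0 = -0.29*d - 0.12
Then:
No Solution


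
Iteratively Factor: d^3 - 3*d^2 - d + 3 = (d - 3)*(d^2 - 1) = (d - 3)*(d - 1)*(d + 1)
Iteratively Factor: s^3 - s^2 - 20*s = (s - 5)*(s^2 + 4*s) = s*(s - 5)*(s + 4)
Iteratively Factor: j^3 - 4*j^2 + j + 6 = (j + 1)*(j^2 - 5*j + 6) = (j - 3)*(j + 1)*(j - 2)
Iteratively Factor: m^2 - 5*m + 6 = (m - 3)*(m - 2)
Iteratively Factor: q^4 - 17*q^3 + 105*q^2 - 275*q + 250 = (q - 5)*(q^3 - 12*q^2 + 45*q - 50) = (q - 5)^2*(q^2 - 7*q + 10) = (q - 5)^3*(q - 2)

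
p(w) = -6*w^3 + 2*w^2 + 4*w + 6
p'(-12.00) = -2636.00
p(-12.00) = 10614.00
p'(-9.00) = -1490.00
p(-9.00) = 4506.00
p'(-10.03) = -1846.94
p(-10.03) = 6221.24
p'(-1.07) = -20.89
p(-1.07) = 11.36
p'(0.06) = 4.18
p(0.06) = 6.25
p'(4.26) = -305.62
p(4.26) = -404.52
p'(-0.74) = -8.82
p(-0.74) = 6.57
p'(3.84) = -246.06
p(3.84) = -288.89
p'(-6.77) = -848.07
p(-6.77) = 1932.32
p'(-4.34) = -352.40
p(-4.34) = 516.79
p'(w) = -18*w^2 + 4*w + 4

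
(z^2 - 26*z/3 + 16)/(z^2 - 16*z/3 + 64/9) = 3*(z - 6)/(3*z - 8)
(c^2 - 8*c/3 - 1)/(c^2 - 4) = (c^2 - 8*c/3 - 1)/(c^2 - 4)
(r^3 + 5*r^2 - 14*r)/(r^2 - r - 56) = r*(r - 2)/(r - 8)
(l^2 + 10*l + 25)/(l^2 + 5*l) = (l + 5)/l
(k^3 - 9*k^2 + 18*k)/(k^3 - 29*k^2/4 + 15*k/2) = 4*(k - 3)/(4*k - 5)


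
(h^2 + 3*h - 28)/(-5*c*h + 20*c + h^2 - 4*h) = (-h - 7)/(5*c - h)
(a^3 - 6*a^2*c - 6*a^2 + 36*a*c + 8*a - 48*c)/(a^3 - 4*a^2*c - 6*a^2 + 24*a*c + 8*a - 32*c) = (a - 6*c)/(a - 4*c)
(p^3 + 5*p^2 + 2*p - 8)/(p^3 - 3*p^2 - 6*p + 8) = (p + 4)/(p - 4)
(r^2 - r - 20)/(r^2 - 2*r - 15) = (r + 4)/(r + 3)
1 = 1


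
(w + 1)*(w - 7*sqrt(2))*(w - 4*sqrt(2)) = w^3 - 11*sqrt(2)*w^2 + w^2 - 11*sqrt(2)*w + 56*w + 56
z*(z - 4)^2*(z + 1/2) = z^4 - 15*z^3/2 + 12*z^2 + 8*z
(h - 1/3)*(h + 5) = h^2 + 14*h/3 - 5/3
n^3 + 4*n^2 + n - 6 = (n - 1)*(n + 2)*(n + 3)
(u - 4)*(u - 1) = u^2 - 5*u + 4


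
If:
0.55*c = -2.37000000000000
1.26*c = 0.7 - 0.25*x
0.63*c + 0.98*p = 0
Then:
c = -4.31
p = 2.77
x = 24.52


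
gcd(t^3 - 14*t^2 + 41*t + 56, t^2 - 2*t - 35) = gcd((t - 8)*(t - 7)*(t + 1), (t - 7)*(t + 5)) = t - 7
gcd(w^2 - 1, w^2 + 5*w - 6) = w - 1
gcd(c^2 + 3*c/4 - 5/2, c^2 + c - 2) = c + 2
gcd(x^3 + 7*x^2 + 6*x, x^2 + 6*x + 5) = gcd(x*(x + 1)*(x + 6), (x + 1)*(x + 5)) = x + 1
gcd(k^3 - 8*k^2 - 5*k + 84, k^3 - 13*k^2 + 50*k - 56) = k^2 - 11*k + 28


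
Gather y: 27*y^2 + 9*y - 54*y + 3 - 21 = 27*y^2 - 45*y - 18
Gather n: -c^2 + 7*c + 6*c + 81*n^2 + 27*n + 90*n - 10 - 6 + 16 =-c^2 + 13*c + 81*n^2 + 117*n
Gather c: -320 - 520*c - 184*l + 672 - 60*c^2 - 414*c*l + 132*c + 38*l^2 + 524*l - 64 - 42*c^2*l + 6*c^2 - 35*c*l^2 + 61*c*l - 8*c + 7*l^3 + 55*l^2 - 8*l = c^2*(-42*l - 54) + c*(-35*l^2 - 353*l - 396) + 7*l^3 + 93*l^2 + 332*l + 288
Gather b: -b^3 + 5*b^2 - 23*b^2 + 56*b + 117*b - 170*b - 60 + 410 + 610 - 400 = -b^3 - 18*b^2 + 3*b + 560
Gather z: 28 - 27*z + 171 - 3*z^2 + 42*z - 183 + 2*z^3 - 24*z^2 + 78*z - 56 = 2*z^3 - 27*z^2 + 93*z - 40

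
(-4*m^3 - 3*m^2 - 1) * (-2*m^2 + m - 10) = 8*m^5 + 2*m^4 + 37*m^3 + 32*m^2 - m + 10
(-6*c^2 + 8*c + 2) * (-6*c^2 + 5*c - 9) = 36*c^4 - 78*c^3 + 82*c^2 - 62*c - 18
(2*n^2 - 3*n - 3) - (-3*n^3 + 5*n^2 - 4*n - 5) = 3*n^3 - 3*n^2 + n + 2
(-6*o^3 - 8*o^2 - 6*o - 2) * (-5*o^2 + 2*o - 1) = 30*o^5 + 28*o^4 + 20*o^3 + 6*o^2 + 2*o + 2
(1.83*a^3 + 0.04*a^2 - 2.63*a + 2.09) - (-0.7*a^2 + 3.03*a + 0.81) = 1.83*a^3 + 0.74*a^2 - 5.66*a + 1.28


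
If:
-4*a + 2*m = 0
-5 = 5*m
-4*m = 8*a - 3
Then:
No Solution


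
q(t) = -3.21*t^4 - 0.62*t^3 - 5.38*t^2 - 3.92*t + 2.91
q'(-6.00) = 2767.12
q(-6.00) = -4193.49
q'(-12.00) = 22044.88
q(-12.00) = -66215.97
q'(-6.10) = 2906.94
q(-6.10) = -4477.15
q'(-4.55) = 1216.01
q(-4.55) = -1408.02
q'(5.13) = -1841.54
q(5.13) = -2465.67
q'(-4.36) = 1071.84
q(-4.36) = -1190.87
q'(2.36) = -208.45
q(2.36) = -144.03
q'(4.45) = -1220.11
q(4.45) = -1434.47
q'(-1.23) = 30.39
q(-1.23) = -6.60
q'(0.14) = -5.50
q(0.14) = 2.25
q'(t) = -12.84*t^3 - 1.86*t^2 - 10.76*t - 3.92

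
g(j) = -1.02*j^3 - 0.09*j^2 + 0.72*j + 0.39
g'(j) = -3.06*j^2 - 0.18*j + 0.72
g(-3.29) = 33.37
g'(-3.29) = -31.81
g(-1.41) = 2.06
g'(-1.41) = -5.11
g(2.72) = -18.84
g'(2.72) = -22.41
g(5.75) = -192.36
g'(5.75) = -101.49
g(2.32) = -11.16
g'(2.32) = -16.17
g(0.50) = 0.60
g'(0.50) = -0.14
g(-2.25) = 9.93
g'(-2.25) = -14.37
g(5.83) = -200.59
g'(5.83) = -104.34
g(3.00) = -25.80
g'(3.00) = -27.36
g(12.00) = -1766.49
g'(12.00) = -442.08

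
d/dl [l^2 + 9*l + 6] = 2*l + 9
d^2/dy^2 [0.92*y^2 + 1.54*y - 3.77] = 1.84000000000000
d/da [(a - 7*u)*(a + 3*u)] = 2*a - 4*u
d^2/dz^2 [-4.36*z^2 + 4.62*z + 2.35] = -8.72000000000000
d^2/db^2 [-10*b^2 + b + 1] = -20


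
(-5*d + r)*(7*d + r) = -35*d^2 + 2*d*r + r^2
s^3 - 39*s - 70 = (s - 7)*(s + 2)*(s + 5)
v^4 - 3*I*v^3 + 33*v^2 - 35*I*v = v*(v - 7*I)*(v - I)*(v + 5*I)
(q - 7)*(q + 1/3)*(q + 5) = q^3 - 5*q^2/3 - 107*q/3 - 35/3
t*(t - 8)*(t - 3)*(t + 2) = t^4 - 9*t^3 + 2*t^2 + 48*t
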